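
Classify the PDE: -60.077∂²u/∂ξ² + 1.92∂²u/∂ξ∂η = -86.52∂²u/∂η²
Rewriting in standard form: -60.077∂²u/∂ξ² + 1.92∂²u/∂ξ∂η + 86.52∂²u/∂η² = 0. A = -60.077, B = 1.92, C = 86.52. Discriminant B² - 4AC = 20795.13456. Since 20795.13456 > 0, hyperbolic.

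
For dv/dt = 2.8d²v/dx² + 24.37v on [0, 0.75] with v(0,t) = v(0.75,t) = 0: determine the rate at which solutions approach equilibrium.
Eigenvalues: λₙ = 2.8n²π²/0.75² - 24.37.
First three modes:
  n=1: λ₁ = 2.8π²/0.75² - 24.37 ≈ 24.759
  n=2: λ₂ = 11.2π²/0.75² - 24.37 ≈ 172.145
  n=3: λ₃ = 25.2π²/0.75² - 24.37 ≈ 417.788
Since 2.8π²/0.75² ≈ 49.129 > 24.37, all λₙ > 0.
The n=1 mode decays slowest → dominates as t → ∞.
Asymptotic: v ~ c₁ sin(πx/0.75) e^{-λ₁t} with decay rate λ₁ ≈ 24.759.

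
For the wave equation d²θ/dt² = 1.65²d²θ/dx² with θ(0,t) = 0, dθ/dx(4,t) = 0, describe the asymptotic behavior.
θ oscillates (no decay). Energy is conserved; the solution oscillates indefinitely as standing waves.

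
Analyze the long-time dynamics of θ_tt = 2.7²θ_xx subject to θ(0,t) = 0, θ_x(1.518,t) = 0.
Long-time behavior: θ oscillates (no decay). Energy is conserved; the solution oscillates indefinitely as standing waves.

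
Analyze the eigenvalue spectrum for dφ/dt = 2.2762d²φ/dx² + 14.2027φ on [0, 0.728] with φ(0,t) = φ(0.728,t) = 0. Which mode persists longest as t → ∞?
Eigenvalues: λₙ = 2.2762n²π²/0.728² - 14.2027.
First three modes:
  n=1: λ₁ = 2.2762π²/0.728² - 14.2027 ≈ 28.186
  n=2: λ₂ = 9.1048π²/0.728² - 14.2027 ≈ 155.351
  n=3: λ₃ = 20.4858π²/0.728² - 14.2027 ≈ 367.293
Since 2.2762π²/0.728² ≈ 42.388 > 14.2027, all λₙ > 0.
The n=1 mode decays slowest → dominates as t → ∞.
Asymptotic: φ ~ c₁ sin(πx/0.728) e^{-λ₁t} with decay rate λ₁ ≈ 28.186.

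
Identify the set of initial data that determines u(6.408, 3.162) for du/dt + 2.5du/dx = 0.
A single point: x = -1.497. The characteristic through (6.408, 3.162) is x - 2.5t = const, so x = 6.408 - 2.5·3.162 = -1.497.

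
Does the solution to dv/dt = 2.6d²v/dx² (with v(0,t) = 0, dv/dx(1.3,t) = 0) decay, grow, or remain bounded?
v → 0. Heat escapes through the Dirichlet boundary.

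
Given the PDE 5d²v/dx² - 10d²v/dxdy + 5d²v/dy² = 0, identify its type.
The second-order coefficients are A = 5, B = -10, C = 5. Since B² - 4AC = 0 = 0, this is a parabolic PDE.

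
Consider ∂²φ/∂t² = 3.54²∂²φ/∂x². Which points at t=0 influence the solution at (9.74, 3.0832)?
Domain of dependence: [-1.174528, 20.654528]. Signals travel at speed 3.54, so data within |x - 9.74| ≤ 3.54·3.0832 = 10.914528 can reach the point.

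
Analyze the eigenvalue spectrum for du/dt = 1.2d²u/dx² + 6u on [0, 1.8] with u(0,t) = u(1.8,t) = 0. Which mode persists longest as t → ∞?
Eigenvalues: λₙ = 1.2n²π²/1.8² - 6.
First three modes:
  n=1: λ₁ = 1.2π²/1.8² - 6 ≈ -2.345
  n=2: λ₂ = 4.8π²/1.8² - 6 ≈ 8.622
  n=3: λ₃ = 10.8π²/1.8² - 6 ≈ 26.899
Since 1.2π²/1.8² ≈ 3.655 < 6, λ₁ < 0.
The n=1 mode grows fastest (−λₙ is largest for n=1) → dominates.
Asymptotic: u ~ c₁ sin(πx/1.8) e^{2.345t} (exponential growth at rate −λ₁ ≈ 2.345).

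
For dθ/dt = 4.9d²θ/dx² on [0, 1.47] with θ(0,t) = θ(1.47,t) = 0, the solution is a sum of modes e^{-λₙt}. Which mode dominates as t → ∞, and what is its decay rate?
Eigenvalues: λₙ = 4.9n²π²/1.47².
First three modes:
  n=1: λ₁ = 4.9π²/1.47² ≈ 22.38
  n=2: λ₂ = 19.6π²/1.47² ≈ 89.52 (4× faster decay)
  n=3: λ₃ = 44.1π²/1.47² ≈ 201.42 (9× faster decay)
As t → ∞, higher modes decay exponentially faster. The n=1 mode dominates: θ ~ c₁ sin(πx/1.47) e^{-λ₁t}.
Decay rate: λ₁ = 4.9π²/1.47² ≈ 22.38.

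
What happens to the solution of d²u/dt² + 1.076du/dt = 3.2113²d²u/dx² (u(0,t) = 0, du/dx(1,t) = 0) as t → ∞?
u → 0. Damping (γ=1.076) dissipates energy; oscillations decay exponentially.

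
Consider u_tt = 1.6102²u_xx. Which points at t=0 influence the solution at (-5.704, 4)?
Domain of dependence: [-12.1448, 0.7368]. Signals travel at speed 1.6102, so data within |x - -5.704| ≤ 1.6102·4 = 6.4408 can reach the point.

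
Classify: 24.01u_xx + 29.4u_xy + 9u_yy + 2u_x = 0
Parabolic (discriminant = 0).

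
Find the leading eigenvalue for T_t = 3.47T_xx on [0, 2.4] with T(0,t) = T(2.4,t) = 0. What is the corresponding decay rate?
Eigenvalues: λₙ = 3.47n²π²/2.4².
First three modes:
  n=1: λ₁ = 3.47π²/2.4² ≈ 5.946
  n=2: λ₂ = 13.88π²/2.4² ≈ 23.783 (4× faster decay)
  n=3: λ₃ = 31.23π²/2.4² ≈ 53.512 (9× faster decay)
As t → ∞, higher modes decay exponentially faster. The n=1 mode dominates: T ~ c₁ sin(πx/2.4) e^{-λ₁t}.
Decay rate: λ₁ = 3.47π²/2.4² ≈ 5.946.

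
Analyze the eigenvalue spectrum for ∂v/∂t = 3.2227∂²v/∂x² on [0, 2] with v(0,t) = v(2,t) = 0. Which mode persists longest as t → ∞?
Eigenvalues: λₙ = 3.2227n²π²/2².
First three modes:
  n=1: λ₁ = 3.2227π²/2² ≈ 7.952
  n=2: λ₂ = 12.8908π²/2² ≈ 31.807 (4× faster decay)
  n=3: λ₃ = 29.0043π²/2² ≈ 71.565 (9× faster decay)
As t → ∞, higher modes decay exponentially faster. The n=1 mode dominates: v ~ c₁ sin(πx/2) e^{-λ₁t}.
Decay rate: λ₁ = 3.2227π²/2² ≈ 7.952.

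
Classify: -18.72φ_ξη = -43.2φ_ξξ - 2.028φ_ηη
Rewriting in standard form: 43.2φ_ξξ - 18.72φ_ξη + 2.028φ_ηη = 0. Parabolic (discriminant = 0).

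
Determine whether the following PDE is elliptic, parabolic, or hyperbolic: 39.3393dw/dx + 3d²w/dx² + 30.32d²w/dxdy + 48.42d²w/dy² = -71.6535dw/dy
Rewriting in standard form: 3d²w/dx² + 30.32d²w/dxdy + 48.42d²w/dy² + 39.3393dw/dx + 71.6535dw/dy = 0. Coefficients: A = 3, B = 30.32, C = 48.42. B² - 4AC = 338.2624, which is positive, so the equation is hyperbolic.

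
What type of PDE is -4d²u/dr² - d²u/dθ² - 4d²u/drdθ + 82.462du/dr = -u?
Rewriting in standard form: -4d²u/dr² - 4d²u/drdθ - d²u/dθ² + 82.462du/dr + u = 0. With A = -4, B = -4, C = -1, the discriminant is 0. This is a parabolic PDE.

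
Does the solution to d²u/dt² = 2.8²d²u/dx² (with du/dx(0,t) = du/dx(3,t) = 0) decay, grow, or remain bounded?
u oscillates about a mean that drifts linearly in t (generically unbounded; no decay). There is no damping, so the nonconstant modes persist as standing waves (energy conserved, no decay). But with Neumann conditions at both ends the constant mode has eigenvalue 0: the spatial mean M(t) of u satisfies M'' = 0, so M(t) = M(0) + M'(0)·t. Unless the initial velocity has zero mean (∫u_t(x,0)dx = 0), the solution grows linearly in t (unbounded, though not exponentially); if it does have zero mean, the solution stays bounded and simply oscillates.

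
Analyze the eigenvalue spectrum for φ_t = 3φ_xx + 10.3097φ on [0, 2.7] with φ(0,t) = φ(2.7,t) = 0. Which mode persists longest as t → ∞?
Eigenvalues: λₙ = 3n²π²/2.7² - 10.3097.
First three modes:
  n=1: λ₁ = 3π²/2.7² - 10.3097 ≈ -6.248
  n=2: λ₂ = 12π²/2.7² - 10.3097 ≈ 5.937
  n=3: λ₃ = 27π²/2.7² - 10.3097 ≈ 26.244
Since 3π²/2.7² ≈ 4.062 < 10.3097, λ₁ < 0.
The n=1 mode grows fastest (−λₙ is largest for n=1) → dominates.
Asymptotic: φ ~ c₁ sin(πx/2.7) e^{6.248t} (exponential growth at rate −λ₁ ≈ 6.248).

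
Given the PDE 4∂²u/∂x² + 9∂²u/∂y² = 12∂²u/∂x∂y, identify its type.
Rewriting in standard form: 4∂²u/∂x² - 12∂²u/∂x∂y + 9∂²u/∂y² = 0. The second-order coefficients are A = 4, B = -12, C = 9. Since B² - 4AC = 0 = 0, this is a parabolic PDE.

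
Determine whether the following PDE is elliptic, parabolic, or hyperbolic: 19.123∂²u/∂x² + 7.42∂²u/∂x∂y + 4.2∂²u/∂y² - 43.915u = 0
Coefficients: A = 19.123, B = 7.42, C = 4.2. B² - 4AC = -266.21, which is negative, so the equation is elliptic.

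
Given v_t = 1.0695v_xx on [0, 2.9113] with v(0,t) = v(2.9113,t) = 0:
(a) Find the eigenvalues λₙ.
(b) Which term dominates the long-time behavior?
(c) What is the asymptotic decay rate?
Eigenvalues: λₙ = 1.0695n²π²/2.9113².
First three modes:
  n=1: λ₁ = 1.0695π²/2.9113² ≈ 1.245
  n=2: λ₂ = 4.278π²/2.9113² ≈ 4.982 (4× faster decay)
  n=3: λ₃ = 9.6255π²/2.9113² ≈ 11.209 (9× faster decay)
As t → ∞, higher modes decay exponentially faster. The n=1 mode dominates: v ~ c₁ sin(πx/2.9113) e^{-λ₁t}.
Decay rate: λ₁ = 1.0695π²/2.9113² ≈ 1.245.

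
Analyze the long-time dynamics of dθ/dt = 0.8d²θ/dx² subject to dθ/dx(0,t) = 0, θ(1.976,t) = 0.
Long-time behavior: θ → 0. Heat escapes through the Dirichlet boundary.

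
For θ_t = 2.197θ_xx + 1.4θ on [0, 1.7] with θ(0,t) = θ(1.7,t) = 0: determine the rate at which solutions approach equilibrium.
Eigenvalues: λₙ = 2.197n²π²/1.7² - 1.4.
First three modes:
  n=1: λ₁ = 2.197π²/1.7² - 1.4 ≈ 6.103
  n=2: λ₂ = 8.788π²/1.7² - 1.4 ≈ 28.612
  n=3: λ₃ = 19.773π²/1.7² - 1.4 ≈ 66.127
Since 2.197π²/1.7² ≈ 7.503 > 1.4, all λₙ > 0.
The n=1 mode decays slowest → dominates as t → ∞.
Asymptotic: θ ~ c₁ sin(πx/1.7) e^{-λ₁t} with decay rate λ₁ ≈ 6.103.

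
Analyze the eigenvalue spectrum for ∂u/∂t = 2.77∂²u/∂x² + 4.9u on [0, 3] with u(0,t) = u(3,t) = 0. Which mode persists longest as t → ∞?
Eigenvalues: λₙ = 2.77n²π²/3² - 4.9.
First three modes:
  n=1: λ₁ = 2.77π²/3² - 4.9 ≈ -1.862
  n=2: λ₂ = 11.08π²/3² - 4.9 ≈ 7.251
  n=3: λ₃ = 24.93π²/3² - 4.9 ≈ 22.439
Since 2.77π²/3² ≈ 3.038 < 4.9, λ₁ < 0.
The n=1 mode grows fastest (−λₙ is largest for n=1) → dominates.
Asymptotic: u ~ c₁ sin(πx/3) e^{1.862t} (exponential growth at rate −λ₁ ≈ 1.862).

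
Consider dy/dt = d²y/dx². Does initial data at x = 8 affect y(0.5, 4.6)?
Yes, for any finite x. The heat equation has infinite propagation speed, so all initial data affects all points at any t > 0.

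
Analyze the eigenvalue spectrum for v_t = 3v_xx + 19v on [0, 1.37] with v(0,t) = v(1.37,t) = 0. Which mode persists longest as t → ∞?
Eigenvalues: λₙ = 3n²π²/1.37² - 19.
First three modes:
  n=1: λ₁ = 3π²/1.37² - 19 ≈ -3.225
  n=2: λ₂ = 12π²/1.37² - 19 ≈ 44.102
  n=3: λ₃ = 27π²/1.37² - 19 ≈ 122.978
Since 3π²/1.37² ≈ 15.775 < 19, λ₁ < 0.
The n=1 mode grows fastest (−λₙ is largest for n=1) → dominates.
Asymptotic: v ~ c₁ sin(πx/1.37) e^{3.225t} (exponential growth at rate −λ₁ ≈ 3.225).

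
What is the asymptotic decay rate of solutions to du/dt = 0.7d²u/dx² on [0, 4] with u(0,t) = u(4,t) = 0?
Eigenvalues: λₙ = 0.7n²π²/4².
First three modes:
  n=1: λ₁ = 0.7π²/4² ≈ 0.432
  n=2: λ₂ = 2.8π²/4² ≈ 1.727 (4× faster decay)
  n=3: λ₃ = 6.3π²/4² ≈ 3.886 (9× faster decay)
As t → ∞, higher modes decay exponentially faster. The n=1 mode dominates: u ~ c₁ sin(πx/4) e^{-λ₁t}.
Decay rate: λ₁ = 0.7π²/4² ≈ 0.432.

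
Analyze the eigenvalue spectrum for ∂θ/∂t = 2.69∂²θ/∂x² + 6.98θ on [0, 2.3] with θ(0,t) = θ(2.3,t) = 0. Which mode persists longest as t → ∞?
Eigenvalues: λₙ = 2.69n²π²/2.3² - 6.98.
First three modes:
  n=1: λ₁ = 2.69π²/2.3² - 6.98 ≈ -1.961
  n=2: λ₂ = 10.76π²/2.3² - 6.98 ≈ 13.095
  n=3: λ₃ = 24.21π²/2.3² - 6.98 ≈ 38.189
Since 2.69π²/2.3² ≈ 5.019 < 6.98, λ₁ < 0.
The n=1 mode grows fastest (−λₙ is largest for n=1) → dominates.
Asymptotic: θ ~ c₁ sin(πx/2.3) e^{1.961t} (exponential growth at rate −λ₁ ≈ 1.961).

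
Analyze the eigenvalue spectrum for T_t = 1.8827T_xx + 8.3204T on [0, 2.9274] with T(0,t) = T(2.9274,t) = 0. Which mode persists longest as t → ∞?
Eigenvalues: λₙ = 1.8827n²π²/2.9274² - 8.3204.
First three modes:
  n=1: λ₁ = 1.8827π²/2.9274² - 8.3204 ≈ -6.152
  n=2: λ₂ = 7.5308π²/2.9274² - 8.3204 ≈ 0.353
  n=3: λ₃ = 16.9443π²/2.9274² - 8.3204 ≈ 11.194
Since 1.8827π²/2.9274² ≈ 2.168 < 8.3204, λ₁ < 0.
The n=1 mode grows fastest (−λₙ is largest for n=1) → dominates.
Asymptotic: T ~ c₁ sin(πx/2.9274) e^{6.152t} (exponential growth at rate −λ₁ ≈ 6.152).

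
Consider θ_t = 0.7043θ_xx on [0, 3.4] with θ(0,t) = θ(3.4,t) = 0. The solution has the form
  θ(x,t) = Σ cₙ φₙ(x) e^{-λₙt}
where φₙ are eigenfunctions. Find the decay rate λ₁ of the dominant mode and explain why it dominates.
Eigenvalues: λₙ = 0.7043n²π²/3.4².
First three modes:
  n=1: λ₁ = 0.7043π²/3.4² ≈ 0.601
  n=2: λ₂ = 2.8172π²/3.4² ≈ 2.405 (4× faster decay)
  n=3: λ₃ = 6.3387π²/3.4² ≈ 5.412 (9× faster decay)
As t → ∞, higher modes decay exponentially faster. The n=1 mode dominates: θ ~ c₁ sin(πx/3.4) e^{-λ₁t}.
Decay rate: λ₁ = 0.7043π²/3.4² ≈ 0.601.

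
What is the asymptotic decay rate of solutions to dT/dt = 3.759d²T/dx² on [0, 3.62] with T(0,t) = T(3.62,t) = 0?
Eigenvalues: λₙ = 3.759n²π²/3.62².
First three modes:
  n=1: λ₁ = 3.759π²/3.62² ≈ 2.831
  n=2: λ₂ = 15.036π²/3.62² ≈ 11.324 (4× faster decay)
  n=3: λ₃ = 33.831π²/3.62² ≈ 25.48 (9× faster decay)
As t → ∞, higher modes decay exponentially faster. The n=1 mode dominates: T ~ c₁ sin(πx/3.62) e^{-λ₁t}.
Decay rate: λ₁ = 3.759π²/3.62² ≈ 2.831.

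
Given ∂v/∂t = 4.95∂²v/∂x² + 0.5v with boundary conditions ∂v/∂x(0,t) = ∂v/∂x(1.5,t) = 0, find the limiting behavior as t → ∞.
v grows unboundedly. With Neumann BCs the constant mode has diffusion eigenvalue 0, so any r > 0 makes it grow like e^(0.5t); solution grows exponentially.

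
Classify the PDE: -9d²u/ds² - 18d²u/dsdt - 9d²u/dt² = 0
A = -9, B = -18, C = -9. Discriminant B² - 4AC = 0. Since 0 = 0, parabolic.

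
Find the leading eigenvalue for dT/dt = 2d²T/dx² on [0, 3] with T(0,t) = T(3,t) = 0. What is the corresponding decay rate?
Eigenvalues: λₙ = 2n²π²/3².
First three modes:
  n=1: λ₁ = 2π²/3² ≈ 2.193
  n=2: λ₂ = 8π²/3² ≈ 8.773 (4× faster decay)
  n=3: λ₃ = 18π²/3² ≈ 19.739 (9× faster decay)
As t → ∞, higher modes decay exponentially faster. The n=1 mode dominates: T ~ c₁ sin(πx/3) e^{-λ₁t}.
Decay rate: λ₁ = 2π²/3² ≈ 2.193.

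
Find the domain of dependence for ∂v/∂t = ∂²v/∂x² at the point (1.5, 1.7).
The entire real line. The heat equation has infinite propagation speed: any initial disturbance instantly affects all points (though exponentially small far away).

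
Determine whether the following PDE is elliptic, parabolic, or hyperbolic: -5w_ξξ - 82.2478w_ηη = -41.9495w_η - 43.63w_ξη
Rewriting in standard form: -5w_ξξ + 43.63w_ξη - 82.2478w_ηη + 41.9495w_η = 0. Coefficients: A = -5, B = 43.63, C = -82.2478. B² - 4AC = 258.6209, which is positive, so the equation is hyperbolic.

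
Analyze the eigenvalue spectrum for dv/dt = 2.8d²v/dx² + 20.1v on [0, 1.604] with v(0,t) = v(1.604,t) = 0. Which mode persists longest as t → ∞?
Eigenvalues: λₙ = 2.8n²π²/1.604² - 20.1.
First three modes:
  n=1: λ₁ = 2.8π²/1.604² - 20.1 ≈ -9.359
  n=2: λ₂ = 11.2π²/1.604² - 20.1 ≈ 22.864
  n=3: λ₃ = 25.2π²/1.604² - 20.1 ≈ 76.57
Since 2.8π²/1.604² ≈ 10.741 < 20.1, λ₁ < 0.
The n=1 mode grows fastest (−λₙ is largest for n=1) → dominates.
Asymptotic: v ~ c₁ sin(πx/1.604) e^{9.359t} (exponential growth at rate −λ₁ ≈ 9.359).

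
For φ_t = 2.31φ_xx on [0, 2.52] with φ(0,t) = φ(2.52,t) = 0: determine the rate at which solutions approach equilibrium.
Eigenvalues: λₙ = 2.31n²π²/2.52².
First three modes:
  n=1: λ₁ = 2.31π²/2.52² ≈ 3.59
  n=2: λ₂ = 9.24π²/2.52² ≈ 14.361 (4× faster decay)
  n=3: λ₃ = 20.79π²/2.52² ≈ 32.311 (9× faster decay)
As t → ∞, higher modes decay exponentially faster. The n=1 mode dominates: φ ~ c₁ sin(πx/2.52) e^{-λ₁t}.
Decay rate: λ₁ = 2.31π²/2.52² ≈ 3.59.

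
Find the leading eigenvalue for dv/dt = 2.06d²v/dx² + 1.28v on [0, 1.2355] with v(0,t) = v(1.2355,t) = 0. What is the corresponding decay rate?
Eigenvalues: λₙ = 2.06n²π²/1.2355² - 1.28.
First three modes:
  n=1: λ₁ = 2.06π²/1.2355² - 1.28 ≈ 12.039
  n=2: λ₂ = 8.24π²/1.2355² - 1.28 ≈ 51.997
  n=3: λ₃ = 18.54π²/1.2355² - 1.28 ≈ 118.594
Since 2.06π²/1.2355² ≈ 13.319 > 1.28, all λₙ > 0.
The n=1 mode decays slowest → dominates as t → ∞.
Asymptotic: v ~ c₁ sin(πx/1.2355) e^{-λ₁t} with decay rate λ₁ ≈ 12.039.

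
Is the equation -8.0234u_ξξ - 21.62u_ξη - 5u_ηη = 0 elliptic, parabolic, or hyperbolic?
Computing B² - 4AC with A = -8.0234, B = -21.62, C = -5: discriminant = 306.9564 (positive). Answer: hyperbolic.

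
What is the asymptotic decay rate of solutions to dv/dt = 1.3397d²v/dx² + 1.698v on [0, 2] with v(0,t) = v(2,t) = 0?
Eigenvalues: λₙ = 1.3397n²π²/2² - 1.698.
First three modes:
  n=1: λ₁ = 1.3397π²/2² - 1.698 ≈ 1.608
  n=2: λ₂ = 5.3588π²/2² - 1.698 ≈ 11.524
  n=3: λ₃ = 12.0573π²/2² - 1.698 ≈ 28.052
Since 1.3397π²/2² ≈ 3.306 > 1.698, all λₙ > 0.
The n=1 mode decays slowest → dominates as t → ∞.
Asymptotic: v ~ c₁ sin(πx/2) e^{-λ₁t} with decay rate λ₁ ≈ 1.608.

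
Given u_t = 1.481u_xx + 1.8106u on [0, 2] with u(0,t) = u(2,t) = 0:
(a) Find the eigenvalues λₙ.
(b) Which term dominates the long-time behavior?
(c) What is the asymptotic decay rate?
Eigenvalues: λₙ = 1.481n²π²/2² - 1.8106.
First three modes:
  n=1: λ₁ = 1.481π²/2² - 1.8106 ≈ 1.844
  n=2: λ₂ = 5.924π²/2² - 1.8106 ≈ 12.806
  n=3: λ₃ = 13.329π²/2² - 1.8106 ≈ 31.077
Since 1.481π²/2² ≈ 3.654 > 1.8106, all λₙ > 0.
The n=1 mode decays slowest → dominates as t → ∞.
Asymptotic: u ~ c₁ sin(πx/2) e^{-λ₁t} with decay rate λ₁ ≈ 1.844.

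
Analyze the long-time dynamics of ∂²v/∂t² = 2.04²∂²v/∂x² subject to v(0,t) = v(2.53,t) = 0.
Long-time behavior: v oscillates (no decay). Energy is conserved; the solution oscillates indefinitely as standing waves.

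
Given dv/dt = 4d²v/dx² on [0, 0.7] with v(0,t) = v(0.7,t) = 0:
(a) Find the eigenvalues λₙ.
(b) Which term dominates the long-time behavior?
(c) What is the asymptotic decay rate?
Eigenvalues: λₙ = 4n²π²/0.7².
First three modes:
  n=1: λ₁ = 4π²/0.7² ≈ 80.568
  n=2: λ₂ = 16π²/0.7² ≈ 322.273 (4× faster decay)
  n=3: λ₃ = 36π²/0.7² ≈ 725.114 (9× faster decay)
As t → ∞, higher modes decay exponentially faster. The n=1 mode dominates: v ~ c₁ sin(πx/0.7) e^{-λ₁t}.
Decay rate: λ₁ = 4π²/0.7² ≈ 80.568.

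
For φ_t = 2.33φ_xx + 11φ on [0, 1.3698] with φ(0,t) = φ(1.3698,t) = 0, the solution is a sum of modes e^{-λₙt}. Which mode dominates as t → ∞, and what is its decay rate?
Eigenvalues: λₙ = 2.33n²π²/1.3698² - 11.
First three modes:
  n=1: λ₁ = 2.33π²/1.3698² - 11 ≈ 1.256
  n=2: λ₂ = 9.32π²/1.3698² - 11 ≈ 38.023
  n=3: λ₃ = 20.97π²/1.3698² - 11 ≈ 99.302
Since 2.33π²/1.3698² ≈ 12.256 > 11, all λₙ > 0.
The n=1 mode decays slowest → dominates as t → ∞.
Asymptotic: φ ~ c₁ sin(πx/1.3698) e^{-λ₁t} with decay rate λ₁ ≈ 1.256.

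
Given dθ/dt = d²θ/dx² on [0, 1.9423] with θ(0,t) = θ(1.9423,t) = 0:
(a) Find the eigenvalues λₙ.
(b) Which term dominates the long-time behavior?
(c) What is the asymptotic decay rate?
Eigenvalues: λₙ = n²π²/1.9423².
First three modes:
  n=1: λ₁ = π²/1.9423² ≈ 2.616
  n=2: λ₂ = 4π²/1.9423² ≈ 10.465 (4× faster decay)
  n=3: λ₃ = 9π²/1.9423² ≈ 23.546 (9× faster decay)
As t → ∞, higher modes decay exponentially faster. The n=1 mode dominates: θ ~ c₁ sin(πx/1.9423) e^{-λ₁t}.
Decay rate: λ₁ = π²/1.9423² ≈ 2.616.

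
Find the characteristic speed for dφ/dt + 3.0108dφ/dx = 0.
Speed = 3.0108. Information travels along x - 3.0108t = const (rightward).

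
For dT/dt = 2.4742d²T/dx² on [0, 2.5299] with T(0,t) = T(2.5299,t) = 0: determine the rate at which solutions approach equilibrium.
Eigenvalues: λₙ = 2.4742n²π²/2.5299².
First three modes:
  n=1: λ₁ = 2.4742π²/2.5299² ≈ 3.815
  n=2: λ₂ = 9.8968π²/2.5299² ≈ 15.261 (4× faster decay)
  n=3: λ₃ = 22.2678π²/2.5299² ≈ 34.338 (9× faster decay)
As t → ∞, higher modes decay exponentially faster. The n=1 mode dominates: T ~ c₁ sin(πx/2.5299) e^{-λ₁t}.
Decay rate: λ₁ = 2.4742π²/2.5299² ≈ 3.815.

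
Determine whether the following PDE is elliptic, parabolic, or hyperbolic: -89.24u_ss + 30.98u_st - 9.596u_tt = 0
Coefficients: A = -89.24, B = 30.98, C = -9.596. B² - 4AC = -2465.62776, which is negative, so the equation is elliptic.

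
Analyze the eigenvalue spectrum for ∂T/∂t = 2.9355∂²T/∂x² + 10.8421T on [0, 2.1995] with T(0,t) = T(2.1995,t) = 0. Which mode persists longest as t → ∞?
Eigenvalues: λₙ = 2.9355n²π²/2.1995² - 10.8421.
First three modes:
  n=1: λ₁ = 2.9355π²/2.1995² - 10.8421 ≈ -4.853
  n=2: λ₂ = 11.742π²/2.1995² - 10.8421 ≈ 13.113
  n=3: λ₃ = 26.4195π²/2.1995² - 10.8421 ≈ 43.056
Since 2.9355π²/2.1995² ≈ 5.989 < 10.8421, λ₁ < 0.
The n=1 mode grows fastest (−λₙ is largest for n=1) → dominates.
Asymptotic: T ~ c₁ sin(πx/2.1995) e^{4.853t} (exponential growth at rate −λ₁ ≈ 4.853).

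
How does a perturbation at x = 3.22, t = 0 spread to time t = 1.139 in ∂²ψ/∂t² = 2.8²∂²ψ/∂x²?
Domain of influence: [0.0308, 6.4092]. Data at x = 3.22 spreads outward at speed 2.8.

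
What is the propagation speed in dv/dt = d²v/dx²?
Infinite. The heat equation is parabolic, not hyperbolic, so disturbances propagate instantly.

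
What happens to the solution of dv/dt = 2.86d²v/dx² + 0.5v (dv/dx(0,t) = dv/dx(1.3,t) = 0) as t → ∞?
v grows unboundedly. With Neumann BCs the constant mode has diffusion eigenvalue 0, so any r > 0 makes it grow like e^(0.5t); solution grows exponentially.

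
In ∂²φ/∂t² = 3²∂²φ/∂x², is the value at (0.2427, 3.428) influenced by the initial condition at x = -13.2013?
No. The domain of dependence is [-10.0413, 10.5267], and -13.2013 is outside this interval.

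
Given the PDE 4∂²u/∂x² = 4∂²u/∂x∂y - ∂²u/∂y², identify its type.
Rewriting in standard form: 4∂²u/∂x² - 4∂²u/∂x∂y + ∂²u/∂y² = 0. The second-order coefficients are A = 4, B = -4, C = 1. Since B² - 4AC = 0 = 0, this is a parabolic PDE.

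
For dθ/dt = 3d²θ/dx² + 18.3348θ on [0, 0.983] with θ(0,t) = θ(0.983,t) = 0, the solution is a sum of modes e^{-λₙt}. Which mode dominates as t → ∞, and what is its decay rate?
Eigenvalues: λₙ = 3n²π²/0.983² - 18.3348.
First three modes:
  n=1: λ₁ = 3π²/0.983² - 18.3348 ≈ 12.307
  n=2: λ₂ = 12π²/0.983² - 18.3348 ≈ 104.232
  n=3: λ₃ = 27π²/0.983² - 18.3348 ≈ 257.441
Since 3π²/0.983² ≈ 30.642 > 18.3348, all λₙ > 0.
The n=1 mode decays slowest → dominates as t → ∞.
Asymptotic: θ ~ c₁ sin(πx/0.983) e^{-λ₁t} with decay rate λ₁ ≈ 12.307.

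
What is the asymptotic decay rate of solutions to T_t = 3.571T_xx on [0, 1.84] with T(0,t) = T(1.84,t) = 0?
Eigenvalues: λₙ = 3.571n²π²/1.84².
First three modes:
  n=1: λ₁ = 3.571π²/1.84² ≈ 10.41
  n=2: λ₂ = 14.284π²/1.84² ≈ 41.64 (4× faster decay)
  n=3: λ₃ = 32.139π²/1.84² ≈ 93.691 (9× faster decay)
As t → ∞, higher modes decay exponentially faster. The n=1 mode dominates: T ~ c₁ sin(πx/1.84) e^{-λ₁t}.
Decay rate: λ₁ = 3.571π²/1.84² ≈ 10.41.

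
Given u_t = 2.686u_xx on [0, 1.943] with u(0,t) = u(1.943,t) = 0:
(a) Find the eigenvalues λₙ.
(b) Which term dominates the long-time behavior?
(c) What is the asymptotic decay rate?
Eigenvalues: λₙ = 2.686n²π²/1.943².
First three modes:
  n=1: λ₁ = 2.686π²/1.943² ≈ 7.022
  n=2: λ₂ = 10.744π²/1.943² ≈ 28.088 (4× faster decay)
  n=3: λ₃ = 24.174π²/1.943² ≈ 63.198 (9× faster decay)
As t → ∞, higher modes decay exponentially faster. The n=1 mode dominates: u ~ c₁ sin(πx/1.943) e^{-λ₁t}.
Decay rate: λ₁ = 2.686π²/1.943² ≈ 7.022.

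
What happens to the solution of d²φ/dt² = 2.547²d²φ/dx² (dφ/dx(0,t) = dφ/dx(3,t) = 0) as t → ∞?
φ oscillates about a mean that drifts linearly in t (generically unbounded; no decay). There is no damping, so the nonconstant modes persist as standing waves (energy conserved, no decay). But with Neumann conditions at both ends the constant mode has eigenvalue 0: the spatial mean M(t) of φ satisfies M'' = 0, so M(t) = M(0) + M'(0)·t. Unless the initial velocity has zero mean (∫φ_t(x,0)dx = 0), the solution grows linearly in t (unbounded, though not exponentially); if it does have zero mean, the solution stays bounded and simply oscillates.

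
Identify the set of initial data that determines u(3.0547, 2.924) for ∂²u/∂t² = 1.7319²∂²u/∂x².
Domain of dependence: [-2.0093756, 8.1187756]. Signals travel at speed 1.7319, so data within |x - 3.0547| ≤ 1.7319·2.924 = 5.0640756 can reach the point.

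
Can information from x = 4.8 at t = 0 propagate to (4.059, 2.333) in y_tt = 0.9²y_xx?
Yes. The domain of dependence is [1.9593, 6.1587], and 4.8 ∈ [1.9593, 6.1587].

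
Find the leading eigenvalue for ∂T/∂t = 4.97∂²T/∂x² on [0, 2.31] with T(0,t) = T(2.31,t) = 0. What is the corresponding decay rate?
Eigenvalues: λₙ = 4.97n²π²/2.31².
First three modes:
  n=1: λ₁ = 4.97π²/2.31² ≈ 9.192
  n=2: λ₂ = 19.88π²/2.31² ≈ 36.77 (4× faster decay)
  n=3: λ₃ = 44.73π²/2.31² ≈ 82.732 (9× faster decay)
As t → ∞, higher modes decay exponentially faster. The n=1 mode dominates: T ~ c₁ sin(πx/2.31) e^{-λ₁t}.
Decay rate: λ₁ = 4.97π²/2.31² ≈ 9.192.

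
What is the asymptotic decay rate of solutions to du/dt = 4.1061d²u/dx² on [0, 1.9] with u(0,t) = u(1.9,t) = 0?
Eigenvalues: λₙ = 4.1061n²π²/1.9².
First three modes:
  n=1: λ₁ = 4.1061π²/1.9² ≈ 11.226
  n=2: λ₂ = 16.4244π²/1.9² ≈ 44.904 (4× faster decay)
  n=3: λ₃ = 36.9549π²/1.9² ≈ 101.033 (9× faster decay)
As t → ∞, higher modes decay exponentially faster. The n=1 mode dominates: u ~ c₁ sin(πx/1.9) e^{-λ₁t}.
Decay rate: λ₁ = 4.1061π²/1.9² ≈ 11.226.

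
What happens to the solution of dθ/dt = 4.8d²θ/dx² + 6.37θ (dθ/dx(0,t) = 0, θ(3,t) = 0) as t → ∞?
θ grows unboundedly. Reaction dominates diffusion (r=6.37 > κπ²/(4L²)≈1.32); solution grows exponentially.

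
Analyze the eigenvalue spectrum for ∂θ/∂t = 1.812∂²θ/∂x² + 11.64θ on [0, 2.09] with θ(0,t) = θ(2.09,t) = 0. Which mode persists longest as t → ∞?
Eigenvalues: λₙ = 1.812n²π²/2.09² - 11.64.
First three modes:
  n=1: λ₁ = 1.812π²/2.09² - 11.64 ≈ -7.546
  n=2: λ₂ = 7.248π²/2.09² - 11.64 ≈ 4.737
  n=3: λ₃ = 16.308π²/2.09² - 11.64 ≈ 25.207
Since 1.812π²/2.09² ≈ 4.094 < 11.64, λ₁ < 0.
The n=1 mode grows fastest (−λₙ is largest for n=1) → dominates.
Asymptotic: θ ~ c₁ sin(πx/2.09) e^{7.546t} (exponential growth at rate −λ₁ ≈ 7.546).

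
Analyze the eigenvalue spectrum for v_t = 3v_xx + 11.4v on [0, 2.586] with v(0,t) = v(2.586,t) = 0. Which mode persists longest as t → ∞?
Eigenvalues: λₙ = 3n²π²/2.586² - 11.4.
First three modes:
  n=1: λ₁ = 3π²/2.586² - 11.4 ≈ -6.972
  n=2: λ₂ = 12π²/2.586² - 11.4 ≈ 6.31
  n=3: λ₃ = 27π²/2.586² - 11.4 ≈ 28.448
Since 3π²/2.586² ≈ 4.428 < 11.4, λ₁ < 0.
The n=1 mode grows fastest (−λₙ is largest for n=1) → dominates.
Asymptotic: v ~ c₁ sin(πx/2.586) e^{6.972t} (exponential growth at rate −λ₁ ≈ 6.972).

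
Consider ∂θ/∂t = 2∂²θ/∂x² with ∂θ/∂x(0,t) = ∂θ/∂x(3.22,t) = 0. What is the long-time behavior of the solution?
As t → ∞, θ → constant (steady state). Heat is conserved (no flux at boundaries); solution approaches the spatial average.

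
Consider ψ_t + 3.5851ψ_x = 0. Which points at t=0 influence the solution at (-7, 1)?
A single point: x = -10.5851. The characteristic through (-7, 1) is x - 3.5851t = const, so x = -7 - 3.5851·1 = -10.5851.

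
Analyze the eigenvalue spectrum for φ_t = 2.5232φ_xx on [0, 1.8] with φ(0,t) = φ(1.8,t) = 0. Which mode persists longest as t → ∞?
Eigenvalues: λₙ = 2.5232n²π²/1.8².
First three modes:
  n=1: λ₁ = 2.5232π²/1.8² ≈ 7.686
  n=2: λ₂ = 10.0928π²/1.8² ≈ 30.744 (4× faster decay)
  n=3: λ₃ = 22.7088π²/1.8² ≈ 69.175 (9× faster decay)
As t → ∞, higher modes decay exponentially faster. The n=1 mode dominates: φ ~ c₁ sin(πx/1.8) e^{-λ₁t}.
Decay rate: λ₁ = 2.5232π²/1.8² ≈ 7.686.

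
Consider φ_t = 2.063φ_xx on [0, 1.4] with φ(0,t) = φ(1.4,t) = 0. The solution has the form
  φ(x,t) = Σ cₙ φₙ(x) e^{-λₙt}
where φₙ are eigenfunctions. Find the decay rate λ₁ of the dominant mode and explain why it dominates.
Eigenvalues: λₙ = 2.063n²π²/1.4².
First three modes:
  n=1: λ₁ = 2.063π²/1.4² ≈ 10.388
  n=2: λ₂ = 8.252π²/1.4² ≈ 41.553 (4× faster decay)
  n=3: λ₃ = 18.567π²/1.4² ≈ 93.494 (9× faster decay)
As t → ∞, higher modes decay exponentially faster. The n=1 mode dominates: φ ~ c₁ sin(πx/1.4) e^{-λ₁t}.
Decay rate: λ₁ = 2.063π²/1.4² ≈ 10.388.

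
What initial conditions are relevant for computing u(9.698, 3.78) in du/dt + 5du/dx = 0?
A single point: x = -9.202. The characteristic through (9.698, 3.78) is x - 5t = const, so x = 9.698 - 5·3.78 = -9.202.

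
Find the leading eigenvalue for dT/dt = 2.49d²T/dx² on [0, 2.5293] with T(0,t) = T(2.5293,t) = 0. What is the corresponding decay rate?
Eigenvalues: λₙ = 2.49n²π²/2.5293².
First three modes:
  n=1: λ₁ = 2.49π²/2.5293² ≈ 3.841
  n=2: λ₂ = 9.96π²/2.5293² ≈ 15.366 (4× faster decay)
  n=3: λ₃ = 22.41π²/2.5293² ≈ 34.573 (9× faster decay)
As t → ∞, higher modes decay exponentially faster. The n=1 mode dominates: T ~ c₁ sin(πx/2.5293) e^{-λ₁t}.
Decay rate: λ₁ = 2.49π²/2.5293² ≈ 3.841.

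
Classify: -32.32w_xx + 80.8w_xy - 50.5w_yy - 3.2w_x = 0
Parabolic (discriminant = 0).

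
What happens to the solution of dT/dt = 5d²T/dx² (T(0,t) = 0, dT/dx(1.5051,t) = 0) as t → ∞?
T → 0. Heat escapes through the Dirichlet boundary.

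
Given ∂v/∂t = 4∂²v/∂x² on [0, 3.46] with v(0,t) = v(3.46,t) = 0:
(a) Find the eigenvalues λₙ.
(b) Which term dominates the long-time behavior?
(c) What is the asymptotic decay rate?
Eigenvalues: λₙ = 4n²π²/3.46².
First three modes:
  n=1: λ₁ = 4π²/3.46² ≈ 3.298
  n=2: λ₂ = 16π²/3.46² ≈ 13.191 (4× faster decay)
  n=3: λ₃ = 36π²/3.46² ≈ 29.679 (9× faster decay)
As t → ∞, higher modes decay exponentially faster. The n=1 mode dominates: v ~ c₁ sin(πx/3.46) e^{-λ₁t}.
Decay rate: λ₁ = 4π²/3.46² ≈ 3.298.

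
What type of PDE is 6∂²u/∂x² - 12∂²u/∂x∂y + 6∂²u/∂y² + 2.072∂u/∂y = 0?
With A = 6, B = -12, C = 6, the discriminant is 0. This is a parabolic PDE.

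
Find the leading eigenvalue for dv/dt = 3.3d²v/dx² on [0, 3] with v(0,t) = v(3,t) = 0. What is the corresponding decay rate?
Eigenvalues: λₙ = 3.3n²π²/3².
First three modes:
  n=1: λ₁ = 3.3π²/3² ≈ 3.619
  n=2: λ₂ = 13.2π²/3² ≈ 14.475 (4× faster decay)
  n=3: λ₃ = 29.7π²/3² ≈ 32.57 (9× faster decay)
As t → ∞, higher modes decay exponentially faster. The n=1 mode dominates: v ~ c₁ sin(πx/3) e^{-λ₁t}.
Decay rate: λ₁ = 3.3π²/3² ≈ 3.619.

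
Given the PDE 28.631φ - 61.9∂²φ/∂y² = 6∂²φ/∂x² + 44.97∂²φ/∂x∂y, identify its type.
Rewriting in standard form: -6∂²φ/∂x² - 44.97∂²φ/∂x∂y - 61.9∂²φ/∂y² + 28.631φ = 0. The second-order coefficients are A = -6, B = -44.97, C = -61.9. Since B² - 4AC = 536.7009 > 0, this is a hyperbolic PDE.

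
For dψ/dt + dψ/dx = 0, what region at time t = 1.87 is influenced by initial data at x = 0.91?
At x = 2.78. The characteristic carries data from (0.91, 0) to (2.78, 1.87).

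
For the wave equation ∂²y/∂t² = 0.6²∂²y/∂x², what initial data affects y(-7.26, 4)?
Domain of dependence: [-9.66, -4.86]. Signals travel at speed 0.6, so data within |x - -7.26| ≤ 0.6·4 = 2.4 can reach the point.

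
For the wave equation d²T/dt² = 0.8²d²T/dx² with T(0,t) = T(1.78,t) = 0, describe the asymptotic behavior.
T oscillates (no decay). Energy is conserved; the solution oscillates indefinitely as standing waves.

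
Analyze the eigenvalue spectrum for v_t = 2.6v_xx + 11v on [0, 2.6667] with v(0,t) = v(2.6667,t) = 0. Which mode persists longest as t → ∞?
Eigenvalues: λₙ = 2.6n²π²/2.6667² - 11.
First three modes:
  n=1: λ₁ = 2.6π²/2.6667² - 11 ≈ -7.392
  n=2: λ₂ = 10.4π²/2.6667² - 11 ≈ 3.434
  n=3: λ₃ = 23.4π²/2.6667² - 11 ≈ 21.476
Since 2.6π²/2.6667² ≈ 3.608 < 11, λ₁ < 0.
The n=1 mode grows fastest (−λₙ is largest for n=1) → dominates.
Asymptotic: v ~ c₁ sin(πx/2.6667) e^{7.392t} (exponential growth at rate −λ₁ ≈ 7.392).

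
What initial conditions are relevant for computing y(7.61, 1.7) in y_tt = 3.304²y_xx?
Domain of dependence: [1.9932, 13.2268]. Signals travel at speed 3.304, so data within |x - 7.61| ≤ 3.304·1.7 = 5.6168 can reach the point.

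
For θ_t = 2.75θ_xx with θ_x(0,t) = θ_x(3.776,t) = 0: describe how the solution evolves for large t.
θ → constant (steady state). Heat is conserved (no flux at boundaries); solution approaches the spatial average.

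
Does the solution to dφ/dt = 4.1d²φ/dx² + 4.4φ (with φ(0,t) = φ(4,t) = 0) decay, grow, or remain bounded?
φ grows unboundedly. Reaction dominates diffusion (r=4.4 > κπ²/L²≈2.53); solution grows exponentially.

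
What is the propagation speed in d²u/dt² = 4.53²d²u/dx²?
Speed = 4.53. Information travels along characteristics x = x₀ ± 4.53t.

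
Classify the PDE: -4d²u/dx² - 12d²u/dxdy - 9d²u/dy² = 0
A = -4, B = -12, C = -9. Discriminant B² - 4AC = 0. Since 0 = 0, parabolic.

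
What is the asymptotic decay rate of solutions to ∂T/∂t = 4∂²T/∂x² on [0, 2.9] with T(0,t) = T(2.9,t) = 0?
Eigenvalues: λₙ = 4n²π²/2.9².
First three modes:
  n=1: λ₁ = 4π²/2.9² ≈ 4.694
  n=2: λ₂ = 16π²/2.9² ≈ 18.777 (4× faster decay)
  n=3: λ₃ = 36π²/2.9² ≈ 42.248 (9× faster decay)
As t → ∞, higher modes decay exponentially faster. The n=1 mode dominates: T ~ c₁ sin(πx/2.9) e^{-λ₁t}.
Decay rate: λ₁ = 4π²/2.9² ≈ 4.694.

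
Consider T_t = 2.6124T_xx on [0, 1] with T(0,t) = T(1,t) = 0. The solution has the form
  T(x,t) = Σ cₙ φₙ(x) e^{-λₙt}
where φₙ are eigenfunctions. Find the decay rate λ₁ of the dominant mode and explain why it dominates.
Eigenvalues: λₙ = 2.6124n²π².
First three modes:
  n=1: λ₁ = 2.6124π² ≈ 25.783
  n=2: λ₂ = 10.4496π² ≈ 103.133 (4× faster decay)
  n=3: λ₃ = 23.5116π² ≈ 232.05 (9× faster decay)
As t → ∞, higher modes decay exponentially faster. The n=1 mode dominates: T ~ c₁ sin(πx) e^{-λ₁t}.
Decay rate: λ₁ = 2.6124π² ≈ 25.783.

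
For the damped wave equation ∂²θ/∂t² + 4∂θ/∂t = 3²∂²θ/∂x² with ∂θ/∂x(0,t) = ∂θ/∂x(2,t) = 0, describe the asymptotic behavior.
θ → constant (steady state). Damping (γ=4) dissipates the nonconstant modes; with Neumann BCs the spatial average obeys M''+γM'=0 and tends to a finite limit.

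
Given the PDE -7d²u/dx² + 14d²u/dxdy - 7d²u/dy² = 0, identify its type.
The second-order coefficients are A = -7, B = 14, C = -7. Since B² - 4AC = 0 = 0, this is a parabolic PDE.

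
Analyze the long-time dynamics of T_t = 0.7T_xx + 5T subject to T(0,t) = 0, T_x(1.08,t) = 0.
Long-time behavior: T grows unboundedly. Reaction dominates diffusion (r=5 > κπ²/(4L²)≈1.48); solution grows exponentially.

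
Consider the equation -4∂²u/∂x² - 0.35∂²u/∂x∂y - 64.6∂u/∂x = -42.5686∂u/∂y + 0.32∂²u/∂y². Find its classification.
Rewriting in standard form: -4∂²u/∂x² - 0.35∂²u/∂x∂y - 0.32∂²u/∂y² - 64.6∂u/∂x + 42.5686∂u/∂y = 0. Elliptic. (A = -4, B = -0.35, C = -0.32 gives B² - 4AC = -4.9975.)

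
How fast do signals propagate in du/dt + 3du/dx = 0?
Speed = 3. Information travels along x - 3t = const (rightward).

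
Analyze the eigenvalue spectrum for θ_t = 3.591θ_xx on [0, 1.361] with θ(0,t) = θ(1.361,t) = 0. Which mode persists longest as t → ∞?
Eigenvalues: λₙ = 3.591n²π²/1.361².
First three modes:
  n=1: λ₁ = 3.591π²/1.361² ≈ 19.134
  n=2: λ₂ = 14.364π²/1.361² ≈ 76.535 (4× faster decay)
  n=3: λ₃ = 32.319π²/1.361² ≈ 172.203 (9× faster decay)
As t → ∞, higher modes decay exponentially faster. The n=1 mode dominates: θ ~ c₁ sin(πx/1.361) e^{-λ₁t}.
Decay rate: λ₁ = 3.591π²/1.361² ≈ 19.134.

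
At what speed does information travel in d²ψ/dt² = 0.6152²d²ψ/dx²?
Speed = 0.6152. Information travels along characteristics x = x₀ ± 0.6152t.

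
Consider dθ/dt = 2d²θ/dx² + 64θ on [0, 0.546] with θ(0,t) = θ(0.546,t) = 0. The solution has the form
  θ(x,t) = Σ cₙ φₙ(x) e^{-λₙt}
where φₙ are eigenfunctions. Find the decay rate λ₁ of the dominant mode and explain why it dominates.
Eigenvalues: λₙ = 2n²π²/0.546² - 64.
First three modes:
  n=1: λ₁ = 2π²/0.546² - 64 ≈ 2.213
  n=2: λ₂ = 8π²/0.546² - 64 ≈ 200.853
  n=3: λ₃ = 18π²/0.546² - 64 ≈ 531.919
Since 2π²/0.546² ≈ 66.213 > 64, all λₙ > 0.
The n=1 mode decays slowest → dominates as t → ∞.
Asymptotic: θ ~ c₁ sin(πx/0.546) e^{-λ₁t} with decay rate λ₁ ≈ 2.213.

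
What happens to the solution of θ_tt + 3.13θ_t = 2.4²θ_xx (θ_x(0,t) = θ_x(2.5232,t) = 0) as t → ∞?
θ → constant (steady state). Damping (γ=3.13) dissipates the nonconstant modes; with Neumann BCs the spatial average obeys M''+γM'=0 and tends to a finite limit.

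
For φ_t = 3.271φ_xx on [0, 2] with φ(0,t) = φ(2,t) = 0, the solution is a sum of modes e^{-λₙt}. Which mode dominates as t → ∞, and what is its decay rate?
Eigenvalues: λₙ = 3.271n²π²/2².
First three modes:
  n=1: λ₁ = 3.271π²/2² ≈ 8.071
  n=2: λ₂ = 13.084π²/2² ≈ 32.283 (4× faster decay)
  n=3: λ₃ = 29.439π²/2² ≈ 72.638 (9× faster decay)
As t → ∞, higher modes decay exponentially faster. The n=1 mode dominates: φ ~ c₁ sin(πx/2) e^{-λ₁t}.
Decay rate: λ₁ = 3.271π²/2² ≈ 8.071.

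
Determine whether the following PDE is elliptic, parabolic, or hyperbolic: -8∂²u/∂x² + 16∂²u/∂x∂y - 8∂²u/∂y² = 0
Coefficients: A = -8, B = 16, C = -8. B² - 4AC = 0, which is zero, so the equation is parabolic.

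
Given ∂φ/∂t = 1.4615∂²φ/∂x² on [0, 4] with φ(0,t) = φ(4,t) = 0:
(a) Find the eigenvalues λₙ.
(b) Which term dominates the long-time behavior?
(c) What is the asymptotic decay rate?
Eigenvalues: λₙ = 1.4615n²π²/4².
First three modes:
  n=1: λ₁ = 1.4615π²/4² ≈ 0.902
  n=2: λ₂ = 5.846π²/4² ≈ 3.606 (4× faster decay)
  n=3: λ₃ = 13.1535π²/4² ≈ 8.114 (9× faster decay)
As t → ∞, higher modes decay exponentially faster. The n=1 mode dominates: φ ~ c₁ sin(πx/4) e^{-λ₁t}.
Decay rate: λ₁ = 1.4615π²/4² ≈ 0.902.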